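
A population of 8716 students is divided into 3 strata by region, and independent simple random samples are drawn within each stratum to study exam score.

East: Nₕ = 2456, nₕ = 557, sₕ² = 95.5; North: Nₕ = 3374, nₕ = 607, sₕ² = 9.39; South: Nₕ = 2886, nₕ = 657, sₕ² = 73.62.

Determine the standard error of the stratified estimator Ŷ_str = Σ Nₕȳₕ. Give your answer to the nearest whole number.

Var(Ŷ_str) = Σₕ Nₕ²(1 − fₕ)sₕ²/nₕ.
East: 2456²·(1 − 557/2456)·95.5/557 = 799652.88.
North: 3374²·(1 − 607/3374)·9.39/607 = 144421.26.
South: 2886²·(1 − 657/2886)·73.62/657 = 720836.62.
Sum = 1.6649108 × 10^6.
SE = √(1.6649108 × 10^6) = 1290.

1290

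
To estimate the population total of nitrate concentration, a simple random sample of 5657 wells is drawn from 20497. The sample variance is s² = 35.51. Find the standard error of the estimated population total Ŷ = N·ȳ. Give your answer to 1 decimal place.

Var(Ŷ) = N²·Var(ȳ) = N²·(1 − n/N)·s²/n.
f = 5657/20497 = 0.27599161; Var(ȳ) = 0.72400839·35.51/5657 = 0.0045447301.
Var(Ŷ) = 20497² · 0.0045447301 = 1.9093639 × 10^6.
SE(Ŷ) = √(1.9093639 × 10^6) = 1381.8.

1381.8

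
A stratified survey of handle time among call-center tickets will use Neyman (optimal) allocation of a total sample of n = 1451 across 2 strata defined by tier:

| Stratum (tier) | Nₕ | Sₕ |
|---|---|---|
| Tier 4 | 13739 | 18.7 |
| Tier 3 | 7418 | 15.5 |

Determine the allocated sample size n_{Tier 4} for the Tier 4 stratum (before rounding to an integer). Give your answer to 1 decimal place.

1002.4

Neyman allocation: nₕ = n·NₕSₕ / Σⱼ NⱼSⱼ.
Σ NⱼSⱼ = 13739·18.7 + 7418·15.5 = 371898.3.
n_{Tier 4} = 1451·13739·18.7 / 371898.3 = 1002.4.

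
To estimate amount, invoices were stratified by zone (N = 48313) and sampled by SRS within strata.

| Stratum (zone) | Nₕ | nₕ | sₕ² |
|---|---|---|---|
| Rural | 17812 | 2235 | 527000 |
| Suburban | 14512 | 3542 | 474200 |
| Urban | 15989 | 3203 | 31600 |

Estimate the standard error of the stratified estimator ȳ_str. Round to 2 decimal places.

Var(ȳ_str) = Σₕ Wₕ²(1 − fₕ)sₕ²/nₕ with Wₕ = Nₕ/N, N = 48313.
Rural: Wₕ = 0.36867924; term = 0.36867924²·(1 − 0.12547721)·527000/2235 = 28.028611.
Suburban: Wₕ = 0.30037464; term = 0.30037464²·(1 − 0.24407387)·474200/3542 = 9.1310113.
Urban: Wₕ = 0.33094612; term = 0.33094612²·(1 − 0.20032522)·31600/3203 = 0.86408832.
Sum = 38.023711.
SE = √(38.023711) = 6.17.

6.17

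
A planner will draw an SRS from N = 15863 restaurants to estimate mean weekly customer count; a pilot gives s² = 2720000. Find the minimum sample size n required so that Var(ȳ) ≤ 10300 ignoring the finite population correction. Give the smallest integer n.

265

Without fpc, n₀ = s²/D = 2720000/10300 = 264.0777.
Rounding up, n = 265.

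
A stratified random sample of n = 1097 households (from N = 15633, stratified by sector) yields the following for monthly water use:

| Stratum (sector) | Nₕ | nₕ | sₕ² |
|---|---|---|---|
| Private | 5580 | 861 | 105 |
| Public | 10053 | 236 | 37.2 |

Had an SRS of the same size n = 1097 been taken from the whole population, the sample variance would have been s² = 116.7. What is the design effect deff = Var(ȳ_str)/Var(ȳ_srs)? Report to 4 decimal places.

0.7763

Var(ȳ_str) = Σ Wₕ²(1−fₕ)sₕ²/nₕ with Wₕ = Nₕ/15633:
  Private: (5580/15633)²·(1−861/5580)·105/861 = 0.013139707
  Public: (10053/15633)²·(1−236/10053)·37.2/236 = 0.063653275
  → Var(ȳ_str) = 0.076792982.
Var(ȳ_srs) = (1 − 1097/15633)·116.7/1097 = 0.098916061.
deff = 0.076792982 / 0.098916061 = 0.7763.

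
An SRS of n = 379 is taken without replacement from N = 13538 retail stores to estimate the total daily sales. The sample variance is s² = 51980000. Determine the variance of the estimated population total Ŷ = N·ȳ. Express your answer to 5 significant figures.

2.4433 × 10^13

Var(Ŷ) = N²·Var(ȳ) = N²·(1 − n/N)·s²/n.
f = 379/13538 = 0.02799527; Var(ȳ) = 0.97200473·51980000/379 = 133310.83.
Var(Ŷ) = 13538² · 133310.83 = 2.4432868 × 10^13.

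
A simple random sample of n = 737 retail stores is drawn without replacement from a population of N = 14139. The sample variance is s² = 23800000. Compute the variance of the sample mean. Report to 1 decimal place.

30609.8

Under SRS without replacement, Var(ȳ) = (1 − f)·s²/n with f = n/N = 737/14139 = 0.05212533.
Var(ȳ) = (1 − 0.05212533)·23800000/737 = 0.94787467·32293.08 = 30609.793.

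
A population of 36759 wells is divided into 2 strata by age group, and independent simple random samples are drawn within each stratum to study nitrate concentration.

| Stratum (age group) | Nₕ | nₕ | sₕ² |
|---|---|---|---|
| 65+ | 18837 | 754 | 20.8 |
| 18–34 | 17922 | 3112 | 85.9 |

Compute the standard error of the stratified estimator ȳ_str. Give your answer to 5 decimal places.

0.11125

Var(ȳ_str) = Σₕ Wₕ²(1 − fₕ)sₕ²/nₕ with Wₕ = Nₕ/N, N = 36759.
65+: Wₕ = 0.51244593; term = 0.51244593²·(1 − 0.04002761)·20.8/754 = 0.0069541945.
18–34: Wₕ = 0.48755407; term = 0.48755407²·(1 − 0.17364133)·85.9/3112 = 0.0054221026.
Sum = 0.012376297.
SE = √(0.012376297) = 0.11125.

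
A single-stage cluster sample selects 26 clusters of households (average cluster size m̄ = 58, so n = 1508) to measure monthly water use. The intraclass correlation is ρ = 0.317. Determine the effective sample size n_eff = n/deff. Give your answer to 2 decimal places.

deff = 1 + (58 − 1)·0.317 = 1 + 18.069 = 19.069.
n_eff = 1508 / 19.069 = 79.08.

79.08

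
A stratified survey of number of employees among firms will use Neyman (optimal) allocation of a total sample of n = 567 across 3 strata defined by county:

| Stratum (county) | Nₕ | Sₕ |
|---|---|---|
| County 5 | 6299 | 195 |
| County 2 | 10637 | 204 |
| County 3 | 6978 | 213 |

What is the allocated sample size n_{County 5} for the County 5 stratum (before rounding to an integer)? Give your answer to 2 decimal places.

142.58

Neyman allocation: nₕ = n·NₕSₕ / Σⱼ NⱼSⱼ.
Σ NⱼSⱼ = 6299·195 + 10637·204 + 6978·213 = 4.884567 × 10^6.
n_{County 5} = 567·6299·195 / (4.884567 × 10^6) = 142.58.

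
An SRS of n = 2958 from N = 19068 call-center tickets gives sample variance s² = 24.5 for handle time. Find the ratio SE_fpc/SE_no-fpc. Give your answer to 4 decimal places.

0.9192

f = n/N = 2958/19068 = 0.15512901.
SE_no-fpc = √(s²/n) = 0.091008919; SE_fpc = √((1−f)s²/n) = 0.083652545.
Ratio = √(1−f) = 0.91916864.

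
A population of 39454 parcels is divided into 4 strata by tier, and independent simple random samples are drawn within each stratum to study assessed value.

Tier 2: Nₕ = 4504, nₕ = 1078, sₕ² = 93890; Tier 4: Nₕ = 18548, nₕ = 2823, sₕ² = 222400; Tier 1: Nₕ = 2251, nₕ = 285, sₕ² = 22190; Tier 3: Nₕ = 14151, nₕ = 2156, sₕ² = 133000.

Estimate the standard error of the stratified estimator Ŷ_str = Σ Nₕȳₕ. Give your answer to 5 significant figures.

Var(Ŷ_str) = Σₕ Nₕ²(1 − fₕ)sₕ²/nₕ.
Tier 2: 4504²·(1 − 1078/4504)·93890/1078 = 1.3439599 × 10^9.
Tier 4: 18548²·(1 − 2823/18548)·222400/2823 = 2.2977969 × 10^10.
Tier 1: 2251²·(1 − 285/2251)·22190/285 = 3.4456523 × 10^8.
Tier 3: 14151²·(1 − 2156/14151)·133000/2156 = 1.0471051 × 10^10.
Sum = 3.5137545 × 10^10.
SE = √(3.5137545 × 10^10) = 187450.

187450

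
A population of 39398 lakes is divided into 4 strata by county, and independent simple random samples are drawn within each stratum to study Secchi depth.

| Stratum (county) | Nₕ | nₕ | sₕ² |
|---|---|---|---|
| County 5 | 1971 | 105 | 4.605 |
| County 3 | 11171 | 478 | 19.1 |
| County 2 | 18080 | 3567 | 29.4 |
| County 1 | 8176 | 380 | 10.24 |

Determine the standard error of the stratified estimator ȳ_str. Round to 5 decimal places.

Var(ȳ_str) = Σₕ Wₕ²(1 − fₕ)sₕ²/nₕ with Wₕ = Nₕ/N, N = 39398.
County 5: Wₕ = 0.05002792; term = 0.05002792²·(1 − 0.05327245)·4.605/105 = 1.0391787 × 10^-4.
County 3: Wₕ = 0.28354231; term = 0.28354231²·(1 − 0.04278937)·19.1/478 = 0.0030750256.
County 2: Wₕ = 0.45890654; term = 0.45890654²·(1 − 0.19728982)·29.4/3567 = 0.001393322.
County 1: Wₕ = 0.20752322; term = 0.20752322²·(1 − 0.04647750)·10.24/380 = 0.0011065747.
Sum = 0.0056788402.
SE = √(0.0056788402) = 0.07536.

0.07536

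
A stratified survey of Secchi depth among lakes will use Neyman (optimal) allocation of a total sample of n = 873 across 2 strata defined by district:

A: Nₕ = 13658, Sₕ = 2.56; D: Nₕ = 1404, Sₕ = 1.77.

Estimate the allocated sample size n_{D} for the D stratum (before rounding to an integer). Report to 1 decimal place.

57.9

Neyman allocation: nₕ = n·NₕSₕ / Σⱼ NⱼSⱼ.
Σ NⱼSⱼ = 13658·2.56 + 1404·1.77 = 37449.56.
n_{D} = 873·1404·1.77 / 37449.56 = 57.9.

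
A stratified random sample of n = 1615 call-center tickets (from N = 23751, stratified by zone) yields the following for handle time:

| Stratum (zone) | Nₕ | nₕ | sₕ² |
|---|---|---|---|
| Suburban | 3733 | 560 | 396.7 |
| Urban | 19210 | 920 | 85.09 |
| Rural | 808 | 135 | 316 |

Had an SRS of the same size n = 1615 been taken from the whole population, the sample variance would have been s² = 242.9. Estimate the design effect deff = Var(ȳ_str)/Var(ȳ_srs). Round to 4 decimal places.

Var(ȳ_str) = Σ Wₕ²(1−fₕ)sₕ²/nₕ with Wₕ = Nₕ/23751:
  Suburban: (3733/23751)²·(1−560/3733)·396.7/560 = 0.014874365
  Urban: (19210/23751)²·(1−920/19210)·85.09/920 = 0.057606033
  Rural: (808/23751)²·(1−135/808)·316/135 = 0.0022563992
  → Var(ȳ_str) = 0.074736797.
Var(ȳ_srs) = (1 − 1615/23751)·242.9/1615 = 0.14017554.
deff = 0.074736797 / 0.14017554 = 0.5332.

0.5332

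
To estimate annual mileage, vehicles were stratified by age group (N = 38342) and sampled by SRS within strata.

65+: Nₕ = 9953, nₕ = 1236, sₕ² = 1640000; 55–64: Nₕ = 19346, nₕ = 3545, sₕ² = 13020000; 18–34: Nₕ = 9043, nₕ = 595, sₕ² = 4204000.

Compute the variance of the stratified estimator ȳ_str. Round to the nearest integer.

Var(ȳ_str) = Σₕ Wₕ²(1 − fₕ)sₕ²/nₕ with Wₕ = Nₕ/N, N = 38342.
65+: Wₕ = 0.25958479; term = 0.25958479²·(1 − 0.12418366)·1640000/1236 = 78.306336.
55–64: Wₕ = 0.50456419; term = 0.50456419²·(1 − 0.18324201)·13020000/3545 = 763.69681.
18–34: Wₕ = 0.23585102; term = 0.23585102²·(1 − 0.06579675)·4204000/595 = 367.16616.
Sum = 1209.1693.

1209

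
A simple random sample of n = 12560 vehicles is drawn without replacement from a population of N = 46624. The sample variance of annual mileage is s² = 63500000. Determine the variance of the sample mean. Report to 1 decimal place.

3693.8

Under SRS without replacement, Var(ȳ) = (1 − f)·s²/n with f = n/N = 12560/46624 = 0.26938916.
Var(ȳ) = (1 − 0.26938916)·63500000/12560 = 0.73061084·5055.7325 = 3693.773.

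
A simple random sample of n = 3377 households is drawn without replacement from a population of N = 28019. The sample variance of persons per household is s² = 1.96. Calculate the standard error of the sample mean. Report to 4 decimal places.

0.0226

Under SRS without replacement, Var(ȳ) = (1 − f)·s²/n with f = n/N = 3377/28019 = 0.12052536.
Var(ȳ) = (1 − 0.12052536)·1.96/3377 = 0.87947464·5.803968 × 10^-4 = 5.1044427 × 10^-4.
SE(ȳ) = √(5.1044427 × 10^-4) = 0.0226.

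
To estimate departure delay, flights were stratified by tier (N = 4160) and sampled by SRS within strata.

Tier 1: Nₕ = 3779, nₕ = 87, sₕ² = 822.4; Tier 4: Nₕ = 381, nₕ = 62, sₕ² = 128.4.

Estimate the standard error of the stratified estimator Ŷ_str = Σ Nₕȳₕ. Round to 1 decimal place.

Var(Ŷ_str) = Σₕ Nₕ²(1 − fₕ)sₕ²/nₕ.
Tier 1: 3779²·(1 − 87/3779)·822.4/87 = 1.3188713 × 10^8.
Tier 4: 381²·(1 − 62/381)·128.4/62 = 251703.35.
Sum = 1.3213883 × 10^8.
SE = √(1.3213883 × 10^8) = 11495.2.

11495.2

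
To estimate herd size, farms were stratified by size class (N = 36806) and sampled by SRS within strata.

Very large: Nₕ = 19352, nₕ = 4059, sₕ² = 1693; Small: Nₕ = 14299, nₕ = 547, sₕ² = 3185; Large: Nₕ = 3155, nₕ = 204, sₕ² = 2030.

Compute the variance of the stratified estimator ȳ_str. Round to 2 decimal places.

1.00

Var(ȳ_str) = Σₕ Wₕ²(1 − fₕ)sₕ²/nₕ with Wₕ = Nₕ/N, N = 36806.
Very large: Wₕ = 0.52578384; term = 0.52578384²·(1 − 0.20974576)·1693/4059 = 0.091121153.
Small: Wₕ = 0.38849644; term = 0.38849644²·(1 − 0.03825442)·3185/547 = 0.84519398.
Large: Wₕ = 0.08571972; term = 0.08571972²·(1 − 0.06465927)·2030/204 = 0.068390724.
Sum = 1.0047059.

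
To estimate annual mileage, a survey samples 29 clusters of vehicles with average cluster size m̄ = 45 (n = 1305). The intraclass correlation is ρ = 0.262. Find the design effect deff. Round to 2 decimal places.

12.53

deff = 1 + (45 − 1)·0.262 = 1 + 11.528 = 12.528.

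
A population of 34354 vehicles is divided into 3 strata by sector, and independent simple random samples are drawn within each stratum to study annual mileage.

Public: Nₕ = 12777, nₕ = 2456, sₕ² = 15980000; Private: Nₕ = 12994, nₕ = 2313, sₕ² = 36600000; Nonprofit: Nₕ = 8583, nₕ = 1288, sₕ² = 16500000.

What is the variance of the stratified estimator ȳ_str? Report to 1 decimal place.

Var(ȳ_str) = Σₕ Wₕ²(1 − fₕ)sₕ²/nₕ with Wₕ = Nₕ/N, N = 34354.
Public: Wₕ = 0.37192176; term = 0.37192176²·(1 − 0.19222040)·15980000/2456 = 727.01683.
Private: Wₕ = 0.37823834; term = 0.37823834²·(1 − 0.17800523)·36600000/2313 = 1860.8253.
Nonprofit: Wₕ = 0.24983990; term = 0.24983990²·(1 − 0.15006408)·16500000/1288 = 679.63834.
Sum = 3267.4805.

3267.5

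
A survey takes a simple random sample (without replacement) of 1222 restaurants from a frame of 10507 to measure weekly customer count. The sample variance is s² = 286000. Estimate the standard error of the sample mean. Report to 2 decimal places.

14.38

Under SRS without replacement, Var(ȳ) = (1 − f)·s²/n with f = n/N = 1222/10507 = 0.11630342.
Var(ȳ) = (1 − 0.11630342)·286000/1222 = 0.88369658·234.04255 = 206.8226.
SE(ȳ) = √(206.8226) = 14.38.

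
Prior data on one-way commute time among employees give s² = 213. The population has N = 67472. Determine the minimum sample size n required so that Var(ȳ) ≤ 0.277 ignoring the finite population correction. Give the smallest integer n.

Without fpc, n₀ = s²/D = 213/0.277 = 768.9531.
Rounding up, n = 769.

769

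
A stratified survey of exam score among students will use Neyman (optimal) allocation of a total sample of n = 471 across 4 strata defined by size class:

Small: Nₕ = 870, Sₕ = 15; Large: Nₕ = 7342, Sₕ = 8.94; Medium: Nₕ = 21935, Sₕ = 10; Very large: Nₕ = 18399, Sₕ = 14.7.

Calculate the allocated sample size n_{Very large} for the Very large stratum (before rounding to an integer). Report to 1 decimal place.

Neyman allocation: nₕ = n·NₕSₕ / Σⱼ NⱼSⱼ.
Σ NⱼSⱼ = 870·15 + 7342·8.94 + 21935·10 + 18399·14.7 = 568502.78.
n_{Very large} = 471·18399·14.7 / 568502.78 = 224.1.

224.1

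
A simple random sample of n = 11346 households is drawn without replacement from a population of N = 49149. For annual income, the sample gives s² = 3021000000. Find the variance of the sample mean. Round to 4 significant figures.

204800

Under SRS without replacement, Var(ȳ) = (1 − f)·s²/n with f = n/N = 11346/49149 = 0.23084905.
Var(ȳ) = (1 − 0.23084905)·3021000000/11346 = 0.76915095·266261.24 = 204795.08.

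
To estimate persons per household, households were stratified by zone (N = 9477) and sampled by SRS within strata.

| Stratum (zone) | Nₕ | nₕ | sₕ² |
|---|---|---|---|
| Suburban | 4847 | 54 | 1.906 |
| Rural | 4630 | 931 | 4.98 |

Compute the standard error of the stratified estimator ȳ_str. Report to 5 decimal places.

Var(ȳ_str) = Σₕ Wₕ²(1 − fₕ)sₕ²/nₕ with Wₕ = Nₕ/N, N = 9477.
Suburban: Wₕ = 0.51144877; term = 0.51144877²·(1 − 0.01114091)·1.906/54 = 0.0091299379.
Rural: Wₕ = 0.48855123; term = 0.48855123²·(1 − 0.20107991)·4.98/931 = 0.0010200072.
Sum = 0.010149945.
SE = √(0.010149945) = 0.10075.

0.10075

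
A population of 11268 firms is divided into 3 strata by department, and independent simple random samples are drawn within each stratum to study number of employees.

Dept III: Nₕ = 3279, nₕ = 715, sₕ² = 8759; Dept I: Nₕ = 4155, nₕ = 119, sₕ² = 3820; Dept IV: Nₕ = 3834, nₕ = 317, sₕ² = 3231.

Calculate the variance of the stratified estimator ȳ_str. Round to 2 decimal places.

Var(ȳ_str) = Σₕ Wₕ²(1 − fₕ)sₕ²/nₕ with Wₕ = Nₕ/N, N = 11268.
Dept III: Wₕ = 0.29100106; term = 0.29100106²·(1 − 0.21805428)·8759/715 = 0.81117442.
Dept I: Wₕ = 0.36874334; term = 0.36874334²·(1 − 0.02864019)·3820/119 = 4.2397955.
Dept IV: Wₕ = 0.34025559; term = 0.34025559²·(1 − 0.08268127)·3231/317 = 1.0824516.
Sum = 6.1334215.

6.13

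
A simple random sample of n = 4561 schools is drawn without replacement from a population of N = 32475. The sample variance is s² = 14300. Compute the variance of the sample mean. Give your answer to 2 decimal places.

2.69

Under SRS without replacement, Var(ȳ) = (1 − f)·s²/n with f = n/N = 4561/32475 = 0.14044650.
Var(ȳ) = (1 − 0.14044650)·14300/4561 = 0.85955350·3.1352774 = 2.6949386.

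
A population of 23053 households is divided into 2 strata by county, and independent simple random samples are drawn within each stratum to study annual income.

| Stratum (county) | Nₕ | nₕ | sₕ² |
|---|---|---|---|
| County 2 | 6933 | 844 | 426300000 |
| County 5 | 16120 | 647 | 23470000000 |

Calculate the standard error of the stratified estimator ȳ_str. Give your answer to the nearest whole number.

4131

Var(ȳ_str) = Σₕ Wₕ²(1 − fₕ)sₕ²/nₕ with Wₕ = Nₕ/N, N = 23053.
County 2: Wₕ = 0.30074177; term = 0.30074177²·(1 − 0.12173662)·426300000/844 = 40122.239.
County 5: Wₕ = 0.69925823; term = 0.69925823²·(1 − 0.04013648)·23470000000/647 = 1.7025249 × 10^7.
Sum = 1.7065371 × 10^7.
SE = √(1.7065371 × 10^7) = 4131.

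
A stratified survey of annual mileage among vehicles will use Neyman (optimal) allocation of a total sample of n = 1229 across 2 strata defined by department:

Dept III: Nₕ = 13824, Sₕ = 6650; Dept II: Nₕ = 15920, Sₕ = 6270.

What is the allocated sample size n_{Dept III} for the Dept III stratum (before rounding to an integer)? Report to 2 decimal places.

589.22

Neyman allocation: nₕ = n·NₕSₕ / Σⱼ NⱼSⱼ.
Σ NⱼSⱼ = 13824·6650 + 15920·6270 = 1.91748 × 10^8.
n_{Dept III} = 1229·13824·6650 / (1.91748 × 10^8) = 589.22.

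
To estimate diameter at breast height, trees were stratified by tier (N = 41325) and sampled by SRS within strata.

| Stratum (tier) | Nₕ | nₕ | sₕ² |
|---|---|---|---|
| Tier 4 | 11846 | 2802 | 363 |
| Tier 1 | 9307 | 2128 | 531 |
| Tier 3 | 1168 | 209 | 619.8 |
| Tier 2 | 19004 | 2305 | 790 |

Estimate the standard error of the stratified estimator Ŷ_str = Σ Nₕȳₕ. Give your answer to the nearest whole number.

11943

Var(Ŷ_str) = Σₕ Nₕ²(1 − fₕ)sₕ²/nₕ.
Tier 4: 11846²·(1 − 2802/11846)·363/2802 = 1.3879403 × 10^7.
Tier 1: 9307²·(1 − 2128/9307)·531/2128 = 1.667234 × 10^7.
Tier 3: 1168²·(1 − 209/1168)·619.8/209 = 3.3217484 × 10^6.
Tier 2: 19004²·(1 − 2305/19004)·790/2305 = 1.0876562 × 10^8.
Sum = 1.4263911 × 10^8.
SE = √(1.4263911 × 10^8) = 11943.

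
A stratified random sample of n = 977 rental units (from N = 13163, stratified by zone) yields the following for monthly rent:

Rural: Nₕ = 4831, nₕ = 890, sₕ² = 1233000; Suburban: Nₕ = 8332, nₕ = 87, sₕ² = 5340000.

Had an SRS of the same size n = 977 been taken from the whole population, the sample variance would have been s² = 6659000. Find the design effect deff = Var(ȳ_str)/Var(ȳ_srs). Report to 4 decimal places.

3.8810

Var(ȳ_str) = Σ Wₕ²(1−fₕ)sₕ²/nₕ with Wₕ = Nₕ/13163:
  Rural: (4831/13163)²·(1−890/4831)·1233000/890 = 152.23229
  Suburban: (8332/13163)²·(1−87/8332)·5340000/87 = 24336.166
  → Var(ȳ_str) = 24488.398.
Var(ȳ_srs) = (1 − 977/13163)·6659000/977 = 6309.8748.
deff = 24488.398 / 6309.8748 = 3.8810.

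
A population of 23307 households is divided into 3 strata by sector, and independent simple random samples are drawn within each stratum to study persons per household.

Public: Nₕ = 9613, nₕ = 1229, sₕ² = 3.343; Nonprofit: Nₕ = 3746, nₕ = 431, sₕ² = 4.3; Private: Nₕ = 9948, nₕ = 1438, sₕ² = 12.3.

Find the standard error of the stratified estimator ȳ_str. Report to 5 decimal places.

Var(ȳ_str) = Σₕ Wₕ²(1 − fₕ)sₕ²/nₕ with Wₕ = Nₕ/N, N = 23307.
Public: Wₕ = 0.41245119; term = 0.41245119²·(1 − 0.12784771)·3.343/1229 = 4.0357286 × 10^-4.
Nonprofit: Wₕ = 0.16072425; term = 0.16072425²·(1 − 0.11505606)·4.3/431 = 2.2807083 × 10^-4.
Private: Wₕ = 0.42682456; term = 0.42682456²·(1 − 0.14455167)·12.3/1438 = 0.0013330266.
Sum = 0.0019646703.
SE = √(0.0019646703) = 0.04432.

0.04432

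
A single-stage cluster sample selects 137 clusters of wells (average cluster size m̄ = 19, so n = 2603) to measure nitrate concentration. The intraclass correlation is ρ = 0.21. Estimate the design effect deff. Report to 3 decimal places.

4.780

deff = 1 + (19 − 1)·0.21 = 1 + 3.78 = 4.78.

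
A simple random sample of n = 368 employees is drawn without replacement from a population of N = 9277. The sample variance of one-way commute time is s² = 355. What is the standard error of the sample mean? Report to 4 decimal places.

Under SRS without replacement, Var(ȳ) = (1 − f)·s²/n with f = n/N = 368/9277 = 0.03966800.
Var(ȳ) = (1 − 0.03966800)·355/368 = 0.96033200·0.96467391 = 0.92640723.
SE(ȳ) = √(0.92640723) = 0.9625.

0.9625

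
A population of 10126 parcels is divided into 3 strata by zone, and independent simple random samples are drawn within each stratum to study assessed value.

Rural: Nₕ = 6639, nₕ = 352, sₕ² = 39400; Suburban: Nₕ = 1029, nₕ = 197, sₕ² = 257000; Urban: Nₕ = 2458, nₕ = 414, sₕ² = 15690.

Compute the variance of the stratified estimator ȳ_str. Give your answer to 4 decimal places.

58.3138

Var(ȳ_str) = Σₕ Wₕ²(1 − fₕ)sₕ²/nₕ with Wₕ = Nₕ/N, N = 10126.
Rural: Wₕ = 0.65563895; term = 0.65563895²·(1 − 0.05302003)·39400/352 = 45.56421.
Suburban: Wₕ = 0.10161959; term = 0.10161959²·(1 − 0.19144801)·257000/197 = 10.892555.
Urban: Wₕ = 0.24274146; term = 0.24274146²·(1 − 0.16842962)·15690/414 = 1.8569898.
Sum = 58.313755.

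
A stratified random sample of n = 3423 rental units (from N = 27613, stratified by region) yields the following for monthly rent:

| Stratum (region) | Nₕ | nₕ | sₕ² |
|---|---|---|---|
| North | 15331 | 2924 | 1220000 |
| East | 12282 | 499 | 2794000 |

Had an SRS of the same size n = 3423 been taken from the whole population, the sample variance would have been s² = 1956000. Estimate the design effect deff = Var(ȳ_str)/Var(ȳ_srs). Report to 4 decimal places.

2.3309

Var(ȳ_str) = Σ Wₕ²(1−fₕ)sₕ²/nₕ with Wₕ = Nₕ/27613:
  North: (15331/27613)²·(1−2924/15331)·1220000/2924 = 104.08605
  East: (12282/27613)²·(1−499/12282)·2794000/499 = 1062.7317
  → Var(ȳ_str) = 1166.8178.
Var(ȳ_srs) = (1 − 3423/27613)·1956000/3423 = 500.59237.
deff = 1166.8178 / 500.59237 = 2.3309.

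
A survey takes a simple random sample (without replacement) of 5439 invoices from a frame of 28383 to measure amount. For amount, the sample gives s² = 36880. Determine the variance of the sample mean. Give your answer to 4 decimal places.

Under SRS without replacement, Var(ȳ) = (1 − f)·s²/n with f = n/N = 5439/28383 = 0.19162879.
Var(ȳ) = (1 − 0.19162879)·36880/5439 = 0.80837121·6.7806582 = 5.4812889.

5.4813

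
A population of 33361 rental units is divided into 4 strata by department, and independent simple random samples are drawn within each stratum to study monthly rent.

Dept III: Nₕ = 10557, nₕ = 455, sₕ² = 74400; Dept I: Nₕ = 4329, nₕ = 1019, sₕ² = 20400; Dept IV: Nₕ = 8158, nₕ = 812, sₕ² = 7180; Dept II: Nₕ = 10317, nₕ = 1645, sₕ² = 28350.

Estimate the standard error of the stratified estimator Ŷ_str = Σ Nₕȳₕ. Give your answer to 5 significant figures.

Var(Ŷ_str) = Σₕ Nₕ²(1 − fₕ)sₕ²/nₕ.
Dept III: 10557²·(1 − 455/10557)·74400/455 = 1.7438512 × 10^10.
Dept I: 4329²·(1 − 1019/4329)·20400/1019 = 2.8686104 × 10^8.
Dept IV: 8158²·(1 − 812/8158)·7180/812 = 5.2991113 × 10^8.
Dept II: 10317²·(1 − 1645/10317)·28350/1645 = 1.541913 × 10^9.
Sum = 1.9797197 × 10^10.
SE = √(1.9797197 × 10^10) = 140700.

140700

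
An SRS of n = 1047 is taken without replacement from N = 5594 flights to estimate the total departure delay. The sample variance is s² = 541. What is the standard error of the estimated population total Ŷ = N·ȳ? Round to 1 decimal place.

Var(Ŷ) = N²·Var(ȳ) = N²·(1 − n/N)·s²/n.
f = 1047/5594 = 0.18716482; Var(ȳ) = 0.81283518·541/1047 = 0.42000366.
Var(Ŷ) = 5594² · 0.42000366 = 1.3143106 × 10^7.
SE(Ŷ) = √(1.3143106 × 10^7) = 3625.3.

3625.3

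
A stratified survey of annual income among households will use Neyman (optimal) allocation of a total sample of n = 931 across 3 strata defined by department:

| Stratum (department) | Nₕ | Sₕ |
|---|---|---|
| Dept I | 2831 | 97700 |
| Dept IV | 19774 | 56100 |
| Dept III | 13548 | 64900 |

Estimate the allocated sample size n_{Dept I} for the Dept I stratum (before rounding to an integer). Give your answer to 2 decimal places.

Neyman allocation: nₕ = n·NₕSₕ / Σⱼ NⱼSⱼ.
Σ NⱼSⱼ = 2831·97700 + 19774·56100 + 13548·64900 = 2.2651753 × 10^9.
n_{Dept I} = 931·2831·97700 / (2.2651753 × 10^9) = 113.68.

113.68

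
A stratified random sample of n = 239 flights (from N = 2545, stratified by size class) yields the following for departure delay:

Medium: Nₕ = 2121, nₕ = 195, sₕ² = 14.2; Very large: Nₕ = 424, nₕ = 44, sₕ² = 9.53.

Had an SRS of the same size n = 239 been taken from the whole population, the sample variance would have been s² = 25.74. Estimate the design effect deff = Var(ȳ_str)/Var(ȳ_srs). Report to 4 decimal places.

0.5259

Var(ȳ_str) = Σ Wₕ²(1−fₕ)sₕ²/nₕ with Wₕ = Nₕ/2545:
  Medium: (2121/2545)²·(1−195/2121)·14.2/195 = 0.045927744
  Very large: (424/2545)²·(1−44/424)·9.53/44 = 0.0053878327
  → Var(ȳ_str) = 0.051315577.
Var(ȳ_srs) = (1 − 239/2545)·25.74/239 = 0.097584796.
deff = 0.051315577 / 0.097584796 = 0.5259.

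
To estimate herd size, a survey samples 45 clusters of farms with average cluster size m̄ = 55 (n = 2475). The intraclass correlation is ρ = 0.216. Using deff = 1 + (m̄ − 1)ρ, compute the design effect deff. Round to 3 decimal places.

deff = 1 + (55 − 1)·0.216 = 1 + 11.664 = 12.664.

12.664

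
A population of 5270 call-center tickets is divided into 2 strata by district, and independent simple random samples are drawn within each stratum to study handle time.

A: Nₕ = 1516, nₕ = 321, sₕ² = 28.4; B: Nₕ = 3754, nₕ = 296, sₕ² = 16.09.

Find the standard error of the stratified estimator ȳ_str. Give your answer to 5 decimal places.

Var(ȳ_str) = Σₕ Wₕ²(1 − fₕ)sₕ²/nₕ with Wₕ = Nₕ/N, N = 5270.
A: Wₕ = 0.28766603; term = 0.28766603²·(1 − 0.21174142)·28.4/321 = 0.0057711078.
B: Wₕ = 0.71233397; term = 0.71233397²·(1 − 0.07884923)·16.09/296 = 0.025407525.
Sum = 0.031178633.
SE = √(0.031178633) = 0.17657.

0.17657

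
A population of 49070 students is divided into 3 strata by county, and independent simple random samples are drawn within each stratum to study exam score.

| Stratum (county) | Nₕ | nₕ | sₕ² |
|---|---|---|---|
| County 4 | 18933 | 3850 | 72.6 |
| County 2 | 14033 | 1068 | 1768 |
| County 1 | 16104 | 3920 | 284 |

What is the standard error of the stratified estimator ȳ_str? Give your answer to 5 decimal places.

Var(ȳ_str) = Σₕ Wₕ²(1 − fₕ)sₕ²/nₕ with Wₕ = Nₕ/N, N = 49070.
County 4: Wₕ = 0.38583656; term = 0.38583656²·(1 − 0.20334865)·72.6/3850 = 0.0022364075.
County 2: Wₕ = 0.28597921; term = 0.28597921²·(1 − 0.07610632)·1768/1068 = 0.12508405.
County 1: Wₕ = 0.32818423; term = 0.32818423²·(1 − 0.24341778)·284/3920 = 0.0059036936.
Sum = 0.13322415.
SE = √(0.13322415) = 0.36500.

0.36500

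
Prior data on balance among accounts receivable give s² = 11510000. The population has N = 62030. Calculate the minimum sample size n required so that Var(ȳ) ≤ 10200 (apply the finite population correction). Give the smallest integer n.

1109

Without fpc, n₀ = s²/D = 11510000/10200 = 1128.4314.
With fpc, (1 − n/N)·s²/n ≤ D requires n ≥ n₀/(1 + n₀/N) = 1128.4314/(1 + 1128.4314/62030) = 1108.2701.
Rounding up, n = 1109.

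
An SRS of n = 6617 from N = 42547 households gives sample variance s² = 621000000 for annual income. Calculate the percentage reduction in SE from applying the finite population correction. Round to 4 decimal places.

f = n/N = 6617/42547 = 0.15552213.
SE_no-fpc = √(s²/n) = 306.34813; SE_fpc = √((1−f)s²/n) = 281.52008.
Ratio = √(1−f) = 0.91895477. Reduction = 100·(1 − 0.91895477) = 8.1045%.

8.1045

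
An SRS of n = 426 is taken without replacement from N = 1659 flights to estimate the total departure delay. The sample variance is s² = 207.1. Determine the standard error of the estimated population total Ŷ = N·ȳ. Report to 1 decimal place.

Var(Ŷ) = N²·Var(ȳ) = N²·(1 − n/N)·s²/n.
f = 426/1659 = 0.25678119; Var(ȳ) = 0.74321881·207.1/426 = 0.361316.
Var(Ŷ) = 1659² · 0.361316 = 994443.16.
SE(Ŷ) = √(994443.16) = 997.2.

997.2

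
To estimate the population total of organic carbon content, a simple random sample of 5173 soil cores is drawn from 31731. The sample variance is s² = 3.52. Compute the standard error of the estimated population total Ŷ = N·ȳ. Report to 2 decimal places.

757.25

Var(Ŷ) = N²·Var(ȳ) = N²·(1 − n/N)·s²/n.
f = 5173/31731 = 0.16302669; Var(ȳ) = 0.83697331·3.52/5173 = 5.6952369 × 10^-4.
Var(Ŷ) = 31731² · (5.6952369 × 10^-4) = 573428.55.
SE(Ŷ) = √(573428.55) = 757.25.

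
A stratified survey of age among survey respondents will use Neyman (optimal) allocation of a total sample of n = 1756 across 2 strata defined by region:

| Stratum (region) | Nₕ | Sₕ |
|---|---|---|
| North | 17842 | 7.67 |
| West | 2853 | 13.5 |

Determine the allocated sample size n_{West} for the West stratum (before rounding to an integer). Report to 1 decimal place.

Neyman allocation: nₕ = n·NₕSₕ / Σⱼ NⱼSⱼ.
Σ NⱼSⱼ = 17842·7.67 + 2853·13.5 = 175363.64.
n_{West} = 1756·2853·13.5 / 175363.64 = 385.7.

385.7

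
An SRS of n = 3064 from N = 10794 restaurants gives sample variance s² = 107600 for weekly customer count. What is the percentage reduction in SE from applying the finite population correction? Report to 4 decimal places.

15.3750

f = n/N = 3064/10794 = 0.28386140.
SE_no-fpc = √(s²/n) = 5.9260015; SE_fpc = √((1−f)s²/n) = 5.0148771.
Ratio = √(1−f) = 0.84624972. Reduction = 100·(1 − 0.84624972) = 15.3750%.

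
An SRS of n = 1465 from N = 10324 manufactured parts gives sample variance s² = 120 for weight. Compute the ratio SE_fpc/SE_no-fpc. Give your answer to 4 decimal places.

0.9263

f = n/N = 1465/10324 = 0.14190236.
SE_no-fpc = √(s²/n) = 0.28620144; SE_fpc = √((1−f)s²/n) = 0.26511858.
Ratio = √(1−f) = 0.92633560.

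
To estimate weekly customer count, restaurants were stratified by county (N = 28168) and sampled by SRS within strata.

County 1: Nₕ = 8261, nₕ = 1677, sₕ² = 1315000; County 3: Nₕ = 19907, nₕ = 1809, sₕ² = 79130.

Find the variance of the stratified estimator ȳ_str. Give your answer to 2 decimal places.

Var(ȳ_str) = Σₕ Wₕ²(1 − fₕ)sₕ²/nₕ with Wₕ = Nₕ/N, N = 28168.
County 1: Wₕ = 0.29327606; term = 0.29327606²·(1 − 0.20300206)·1315000/1677 = 53.75305.
County 3: Wₕ = 0.70672394; term = 0.70672394²·(1 − 0.09087256)·79130/1809 = 19.862183.
Sum = 73.615233.

73.62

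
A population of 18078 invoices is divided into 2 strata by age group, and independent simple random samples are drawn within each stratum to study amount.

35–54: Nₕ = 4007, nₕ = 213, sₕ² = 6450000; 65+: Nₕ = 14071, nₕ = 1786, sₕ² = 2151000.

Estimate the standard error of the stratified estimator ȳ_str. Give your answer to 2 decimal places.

45.23

Var(ȳ_str) = Σₕ Wₕ²(1 − fₕ)sₕ²/nₕ with Wₕ = Nₕ/N, N = 18078.
35–54: Wₕ = 0.22165063; term = 0.22165063²·(1 − 0.05315698)·6450000/213 = 1408.627.
65+: Wₕ = 0.77834937; term = 0.77834937²·(1 − 0.12692772)·2151000/1786 = 637.0277.
Sum = 2045.6547.
SE = √(2045.6547) = 45.23.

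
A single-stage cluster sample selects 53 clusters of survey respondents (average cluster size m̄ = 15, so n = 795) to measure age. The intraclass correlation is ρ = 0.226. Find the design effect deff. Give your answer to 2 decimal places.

4.16

deff = 1 + (15 − 1)·0.226 = 1 + 3.164 = 4.164.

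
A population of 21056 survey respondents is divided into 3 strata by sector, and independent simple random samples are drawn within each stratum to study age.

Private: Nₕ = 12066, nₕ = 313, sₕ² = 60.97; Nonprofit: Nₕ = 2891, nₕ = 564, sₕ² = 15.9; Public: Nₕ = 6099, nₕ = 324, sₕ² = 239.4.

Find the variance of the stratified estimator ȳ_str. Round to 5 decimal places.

0.12143

Var(ȳ_str) = Σₕ Wₕ²(1 − fₕ)sₕ²/nₕ with Wₕ = Nₕ/N, N = 21056.
Private: Wₕ = 0.57304331; term = 0.57304331²·(1 − 0.02594066)·60.97/313 = 0.06230633.
Nonprofit: Wₕ = 0.13730053; term = 0.13730053²·(1 − 0.19508820)·15.9/564 = 4.2777042 × 10^-4.
Public: Wₕ = 0.28965616; term = 0.28965616²·(1 − 0.05312346)·239.4/324 = 0.058699988.
Sum = 0.12143409.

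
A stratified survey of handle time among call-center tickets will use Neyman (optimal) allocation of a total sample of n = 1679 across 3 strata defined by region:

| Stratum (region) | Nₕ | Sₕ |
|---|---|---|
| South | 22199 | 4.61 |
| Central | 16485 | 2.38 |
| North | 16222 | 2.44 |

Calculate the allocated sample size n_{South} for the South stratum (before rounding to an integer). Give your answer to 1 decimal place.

Neyman allocation: nₕ = n·NₕSₕ / Σⱼ NⱼSⱼ.
Σ NⱼSⱼ = 22199·4.61 + 16485·2.38 + 16222·2.44 = 181153.37.
n_{South} = 1679·22199·4.61 / 181153.37 = 948.5.

948.5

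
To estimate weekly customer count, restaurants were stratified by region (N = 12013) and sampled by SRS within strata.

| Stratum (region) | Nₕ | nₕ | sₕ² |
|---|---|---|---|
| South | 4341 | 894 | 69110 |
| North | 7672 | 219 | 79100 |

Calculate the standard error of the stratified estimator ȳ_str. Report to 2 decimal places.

Var(ȳ_str) = Σₕ Wₕ²(1 − fₕ)sₕ²/nₕ with Wₕ = Nₕ/N, N = 12013.
South: Wₕ = 0.36135853; term = 0.36135853²·(1 − 0.20594333)·69110/894 = 8.0155161.
North: Wₕ = 0.63864147; term = 0.63864147²·(1 − 0.02854536)·79100/219 = 143.10972.
Sum = 151.12524.
SE = √(151.12524) = 12.29.

12.29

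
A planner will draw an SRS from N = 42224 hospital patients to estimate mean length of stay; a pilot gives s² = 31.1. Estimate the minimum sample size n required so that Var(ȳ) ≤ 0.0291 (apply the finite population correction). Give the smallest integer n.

1043

Without fpc, n₀ = s²/D = 31.1/0.0291 = 1068.7285.
With fpc, (1 − n/N)·s²/n ≤ D requires n ≥ n₀/(1 + n₀/N) = 1068.7285/(1 + 1068.7285/42224) = 1042.3458.
Rounding up, n = 1043.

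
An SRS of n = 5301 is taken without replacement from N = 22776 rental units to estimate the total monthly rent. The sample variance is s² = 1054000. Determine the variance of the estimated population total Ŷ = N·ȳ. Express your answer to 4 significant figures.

7.914 × 10^10

Var(Ŷ) = N²·Var(ȳ) = N²·(1 − n/N)·s²/n.
f = 5301/22776 = 0.23274499; Var(ȳ) = 0.76725501·1054000/5301 = 152.55363.
Var(Ŷ) = 22776² · 152.55363 = 7.9136612 × 10^10.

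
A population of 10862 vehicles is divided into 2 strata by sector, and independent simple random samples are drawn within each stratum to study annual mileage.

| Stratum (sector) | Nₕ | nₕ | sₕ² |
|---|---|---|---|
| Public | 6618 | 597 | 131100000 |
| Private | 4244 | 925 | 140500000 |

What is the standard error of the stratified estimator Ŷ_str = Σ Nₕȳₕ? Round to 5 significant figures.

Var(Ŷ_str) = Σₕ Nₕ²(1 − fₕ)sₕ²/nₕ.
Public: 6618²·(1 − 597/6618)·131100000/597 = 8.7503163 × 10^12.
Private: 4244²·(1 − 925/4244)·140500000/925 = 2.1395243 × 10^12.
Sum = 1.0889841 × 10^13.
SE = √(1.0889841 × 10^13) = 3.3000 × 10^6.

3.3000 × 10^6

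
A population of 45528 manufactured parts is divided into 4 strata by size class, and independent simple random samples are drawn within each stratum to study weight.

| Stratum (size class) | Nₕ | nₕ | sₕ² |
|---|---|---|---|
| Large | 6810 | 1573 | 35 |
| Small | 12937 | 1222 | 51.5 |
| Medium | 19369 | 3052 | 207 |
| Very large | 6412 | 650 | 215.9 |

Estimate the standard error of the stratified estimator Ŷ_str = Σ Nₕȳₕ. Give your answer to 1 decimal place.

6394.4

Var(Ŷ_str) = Σₕ Nₕ²(1 − fₕ)sₕ²/nₕ.
Large: 6810²·(1 − 1573/6810)·35/1573 = 793540.34.
Small: 12937²·(1 − 1222/12937)·51.5/1222 = 6.3872203 × 10^6.
Medium: 19369²·(1 − 3052/19369)·207/3052 = 2.1435486 × 10^7.
Very large: 6412²·(1 − 650/6412)·215.9/650 = 1.2271737 × 10^7.
Sum = 4.0887984 × 10^7.
SE = √(4.0887984 × 10^7) = 6394.4.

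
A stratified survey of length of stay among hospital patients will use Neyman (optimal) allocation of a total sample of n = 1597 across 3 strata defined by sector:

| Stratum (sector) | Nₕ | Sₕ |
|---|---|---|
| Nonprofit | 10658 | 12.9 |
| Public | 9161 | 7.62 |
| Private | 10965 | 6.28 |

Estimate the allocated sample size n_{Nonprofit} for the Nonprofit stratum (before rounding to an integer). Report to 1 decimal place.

795.1

Neyman allocation: nₕ = n·NₕSₕ / Σⱼ NⱼSⱼ.
Σ NⱼSⱼ = 10658·12.9 + 9161·7.62 + 10965·6.28 = 276155.22.
n_{Nonprofit} = 1597·10658·12.9 / 276155.22 = 795.1.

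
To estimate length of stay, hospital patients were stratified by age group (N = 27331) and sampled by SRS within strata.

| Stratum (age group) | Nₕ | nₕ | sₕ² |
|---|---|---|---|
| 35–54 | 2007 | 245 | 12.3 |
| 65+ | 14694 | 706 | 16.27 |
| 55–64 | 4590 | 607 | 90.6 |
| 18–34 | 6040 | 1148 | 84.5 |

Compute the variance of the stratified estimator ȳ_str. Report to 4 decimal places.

Var(ȳ_str) = Σₕ Wₕ²(1 − fₕ)sₕ²/nₕ with Wₕ = Nₕ/N, N = 27331.
35–54: Wₕ = 0.07343310; term = 0.07343310²·(1 − 0.12207275)·12.3/245 = 2.3767377 × 10^-4.
65+: Wₕ = 0.53763126; term = 0.53763126²·(1 − 0.04804682)·16.27/706 = 0.0063411418.
55–64: Wₕ = 0.16794117; term = 0.16794117²·(1 − 0.13224401)·90.6/607 = 0.003653015.
18–34: Wₕ = 0.22099448; term = 0.22099448²·(1 − 0.19006623)·84.5/1148 = 0.0029115695.
Sum = 0.0131434.

0.0131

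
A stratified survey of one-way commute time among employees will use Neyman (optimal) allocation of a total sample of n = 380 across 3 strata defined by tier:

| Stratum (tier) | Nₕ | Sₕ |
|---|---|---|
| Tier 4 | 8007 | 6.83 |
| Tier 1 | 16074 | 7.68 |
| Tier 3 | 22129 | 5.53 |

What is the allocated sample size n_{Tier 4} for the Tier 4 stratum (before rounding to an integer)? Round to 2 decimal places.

69.15

Neyman allocation: nₕ = n·NₕSₕ / Σⱼ NⱼSⱼ.
Σ NⱼSⱼ = 8007·6.83 + 16074·7.68 + 22129·5.53 = 300509.5.
n_{Tier 4} = 380·8007·6.83 / 300509.5 = 69.15.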